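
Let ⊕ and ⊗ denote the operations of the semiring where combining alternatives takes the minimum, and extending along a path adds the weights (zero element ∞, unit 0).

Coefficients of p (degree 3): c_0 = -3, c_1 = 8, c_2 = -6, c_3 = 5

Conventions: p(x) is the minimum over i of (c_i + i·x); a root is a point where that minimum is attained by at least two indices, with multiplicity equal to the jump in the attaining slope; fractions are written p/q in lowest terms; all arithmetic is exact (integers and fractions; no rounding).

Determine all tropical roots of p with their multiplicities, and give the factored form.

hull edge (i=0, c=-3) to (i=2, c=-6): slope -3/2, span 2
hull edge (i=2, c=-6) to (i=3, c=5): slope 11, span 1
Factored form: p(x) = 5 ⊗ (x ⊕ (-11)) ⊗ (x ⊕ 3/2) ⊗ (x ⊕ 3/2)
Answer: roots = -11 (mult 1), 3/2 (mult 2)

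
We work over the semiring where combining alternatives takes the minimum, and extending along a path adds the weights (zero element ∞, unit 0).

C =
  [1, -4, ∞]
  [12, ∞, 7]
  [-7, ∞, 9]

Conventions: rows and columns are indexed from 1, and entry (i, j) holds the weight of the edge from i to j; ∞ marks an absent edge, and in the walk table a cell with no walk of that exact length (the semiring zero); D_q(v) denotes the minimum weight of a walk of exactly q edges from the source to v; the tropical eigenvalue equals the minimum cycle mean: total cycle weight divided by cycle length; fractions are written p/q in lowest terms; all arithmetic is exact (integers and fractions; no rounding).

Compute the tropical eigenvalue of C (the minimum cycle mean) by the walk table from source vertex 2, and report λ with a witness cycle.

q=0: [∞, 0, ∞]
q=1: [12, ∞, 7]
q=2: [0, 8, 16]
q=3: [1, -4, 15]
Optimal cycle mean attained by: cycle 1->2->3->1, total (-4) + 7 + (-7), length 3.
Answer: λ = -4/3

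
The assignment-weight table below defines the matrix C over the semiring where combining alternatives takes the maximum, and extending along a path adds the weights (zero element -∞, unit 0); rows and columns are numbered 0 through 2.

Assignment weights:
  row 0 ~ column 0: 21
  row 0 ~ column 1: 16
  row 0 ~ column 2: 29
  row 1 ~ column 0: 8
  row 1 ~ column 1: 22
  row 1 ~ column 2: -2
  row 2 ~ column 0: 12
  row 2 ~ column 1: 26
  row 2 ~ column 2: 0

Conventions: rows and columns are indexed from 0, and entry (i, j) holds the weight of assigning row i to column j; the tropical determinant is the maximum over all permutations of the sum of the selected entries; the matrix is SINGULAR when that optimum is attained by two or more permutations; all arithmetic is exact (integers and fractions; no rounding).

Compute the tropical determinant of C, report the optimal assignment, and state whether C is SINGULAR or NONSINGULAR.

σ = (0, 1, 2): 21 + 22 + 0 = 43
σ = (0, 2, 1): 21 + (-2) + 26 = 45
σ = (1, 0, 2): 16 + 8 + 0 = 24
σ = (1, 2, 0): 16 + (-2) + 12 = 26
σ = (2, 0, 1): 29 + 8 + 26 = 63
σ = (2, 1, 0): 29 + 22 + 12 = 63
Optimal value attained by: σ = (2, 0, 1).
Answer: det⊕(C) = 63; verdict: SINGULAR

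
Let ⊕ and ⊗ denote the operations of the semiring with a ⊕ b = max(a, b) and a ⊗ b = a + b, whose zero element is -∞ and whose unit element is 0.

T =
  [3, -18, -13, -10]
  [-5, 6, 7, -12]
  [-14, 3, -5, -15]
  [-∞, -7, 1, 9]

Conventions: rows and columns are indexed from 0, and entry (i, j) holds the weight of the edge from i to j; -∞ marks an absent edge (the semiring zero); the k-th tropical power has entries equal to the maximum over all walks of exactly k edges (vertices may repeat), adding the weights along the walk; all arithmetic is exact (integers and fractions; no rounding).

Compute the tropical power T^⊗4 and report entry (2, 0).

T^⊗2:
  [6, -10, -9, -1]
  [1, 12, 13, -3]
  [-2, 9, 10, -6]
  [-12, 4, 10, 18]
T^⊗3:
  [9, -4, 0, 8]
  [7, 18, 19, 6]
  [4, 15, 16, 3]
  [-1, 13, 19, 27]
T^⊗4:
  [12, 3, 9, 17]
  [13, 24, 25, 15]
  [10, 21, 22, 12]
  [8, 22, 28, 36]
Key observation: the optimum is the walk 2->1->1->1->0, with weight 3 + 6 + 6 + (-5) = 10.
Optimal value attained by: walk 2->1->1->1->0.
Answer: (T^⊗4)[2][0] = 10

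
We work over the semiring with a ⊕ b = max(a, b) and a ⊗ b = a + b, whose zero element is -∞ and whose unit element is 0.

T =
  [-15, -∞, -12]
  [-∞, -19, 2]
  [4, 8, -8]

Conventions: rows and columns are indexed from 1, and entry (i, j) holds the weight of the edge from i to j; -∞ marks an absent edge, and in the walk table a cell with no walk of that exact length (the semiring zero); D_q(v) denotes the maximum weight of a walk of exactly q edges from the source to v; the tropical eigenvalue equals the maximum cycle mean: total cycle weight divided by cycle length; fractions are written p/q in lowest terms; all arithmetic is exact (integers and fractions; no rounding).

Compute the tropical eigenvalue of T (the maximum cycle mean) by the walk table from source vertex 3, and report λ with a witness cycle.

q=0: [-∞, -∞, 0]
q=1: [4, 8, -8]
q=2: [-4, 0, 10]
q=3: [14, 18, 2]
Optimal cycle mean attained by: cycle 2->3->2, total 2 + 8, length 2.
Answer: λ = 5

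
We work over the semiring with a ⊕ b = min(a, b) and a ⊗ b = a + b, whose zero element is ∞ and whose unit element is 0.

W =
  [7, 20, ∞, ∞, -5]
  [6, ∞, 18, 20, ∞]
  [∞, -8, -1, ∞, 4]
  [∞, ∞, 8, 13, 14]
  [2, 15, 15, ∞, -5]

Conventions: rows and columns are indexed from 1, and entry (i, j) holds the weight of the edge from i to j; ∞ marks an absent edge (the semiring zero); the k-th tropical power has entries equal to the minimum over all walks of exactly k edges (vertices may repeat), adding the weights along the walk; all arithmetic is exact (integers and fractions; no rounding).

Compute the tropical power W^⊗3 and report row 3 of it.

W^⊗2:
  [-3, 10, 10, 40, -10]
  [13, 10, 17, 33, 1]
  [-2, -9, -2, 12, -1]
  [16, 0, 7, 26, 9]
  [-3, 7, 10, 35, -10]
W^⊗3:
  [-8, 2, 5, 30, -15]
  [3, 9, 16, 30, -4]
  [-3, -10, -3, 11, -7]
  [6, -1, 6, 20, 4]
  [-8, 2, 5, 27, -15]
Answer: row 3 of W^⊗3 = [-3, -10, -3, 11, -7]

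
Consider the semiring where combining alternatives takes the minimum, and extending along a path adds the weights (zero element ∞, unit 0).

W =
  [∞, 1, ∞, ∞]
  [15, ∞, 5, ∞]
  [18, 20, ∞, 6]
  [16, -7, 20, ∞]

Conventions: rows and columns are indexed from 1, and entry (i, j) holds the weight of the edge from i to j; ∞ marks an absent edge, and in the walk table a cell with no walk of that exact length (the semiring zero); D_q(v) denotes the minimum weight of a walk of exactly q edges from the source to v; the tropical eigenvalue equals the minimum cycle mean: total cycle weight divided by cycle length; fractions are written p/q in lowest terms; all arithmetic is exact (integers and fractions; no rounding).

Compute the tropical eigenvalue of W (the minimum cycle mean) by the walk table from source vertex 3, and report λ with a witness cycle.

q=0: [∞, ∞, 0, ∞]
q=1: [18, 20, ∞, 6]
q=2: [22, -1, 25, ∞]
q=3: [14, 23, 4, 31]
q=4: [22, 15, 28, 10]
Optimal cycle mean attained by: cycle 2->3->4->2, total 5 + 6 + (-7), length 3.
Answer: λ = 4/3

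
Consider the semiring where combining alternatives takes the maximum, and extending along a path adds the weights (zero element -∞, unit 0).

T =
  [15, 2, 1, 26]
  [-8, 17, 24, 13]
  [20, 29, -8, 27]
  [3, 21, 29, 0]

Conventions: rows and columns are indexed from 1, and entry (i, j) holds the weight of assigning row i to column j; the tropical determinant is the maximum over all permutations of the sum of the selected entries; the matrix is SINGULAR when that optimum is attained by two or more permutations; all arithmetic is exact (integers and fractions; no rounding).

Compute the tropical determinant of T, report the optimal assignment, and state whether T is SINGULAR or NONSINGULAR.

σ = (1, 2, 3, 4): 15 + 17 + (-8) + 0 = 24
σ = (1, 2, 4, 3): 15 + 17 + 27 + 29 = 88
σ = (1, 3, 2, 4): 15 + 24 + 29 + 0 = 68
σ = (1, 3, 4, 2): 15 + 24 + 27 + 21 = 87
σ = (1, 4, 2, 3): 15 + 13 + 29 + 29 = 86
σ = (1, 4, 3, 2): 15 + 13 + (-8) + 21 = 41
σ = (2, 1, 3, 4): 2 + (-8) + (-8) + 0 = -14
σ = (2, 1, 4, 3): 2 + (-8) + 27 + 29 = 50
σ = (2, 3, 1, 4): 2 + 24 + 20 + 0 = 46
σ = (2, 3, 4, 1): 2 + 24 + 27 + 3 = 56
σ = (2, 4, 1, 3): 2 + 13 + 20 + 29 = 64
σ = (2, 4, 3, 1): 2 + 13 + (-8) + 3 = 10
σ = (3, 1, 2, 4): 1 + (-8) + 29 + 0 = 22
σ = (3, 1, 4, 2): 1 + (-8) + 27 + 21 = 41
σ = (3, 2, 1, 4): 1 + 17 + 20 + 0 = 38
σ = (3, 2, 4, 1): 1 + 17 + 27 + 3 = 48
σ = (3, 4, 1, 2): 1 + 13 + 20 + 21 = 55
σ = (3, 4, 2, 1): 1 + 13 + 29 + 3 = 46
σ = (4, 1, 2, 3): 26 + (-8) + 29 + 29 = 76
σ = (4, 1, 3, 2): 26 + (-8) + (-8) + 21 = 31
σ = (4, 2, 1, 3): 26 + 17 + 20 + 29 = 92
σ = (4, 2, 3, 1): 26 + 17 + (-8) + 3 = 38
σ = (4, 3, 1, 2): 26 + 24 + 20 + 21 = 91
σ = (4, 3, 2, 1): 26 + 24 + 29 + 3 = 82
Optimal value attained by: σ = (4, 2, 1, 3).
Answer: det⊕(T) = 92; verdict: NONSINGULAR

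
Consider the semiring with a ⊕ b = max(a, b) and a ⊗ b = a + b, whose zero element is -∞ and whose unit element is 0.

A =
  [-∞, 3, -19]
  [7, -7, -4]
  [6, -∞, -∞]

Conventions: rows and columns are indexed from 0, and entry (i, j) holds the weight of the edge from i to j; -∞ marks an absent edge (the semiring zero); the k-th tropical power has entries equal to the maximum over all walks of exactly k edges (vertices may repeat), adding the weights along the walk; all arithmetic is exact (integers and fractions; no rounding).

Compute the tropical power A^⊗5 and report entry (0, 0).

A^⊗2:
  [10, -4, -1]
  [2, 10, -11]
  [-∞, 9, -13]
A^⊗3:
  [5, 13, -8]
  [17, 5, 6]
  [16, 2, 5]
A^⊗4:
  [20, 8, 9]
  [12, 20, 1]
  [11, 19, -2]
A^⊗5:
  [15, 23, 4]
  [27, 15, 16]
  [26, 14, 15]
Key observation: the optimum is the walk 0->1->0->1->2->0, with weight 3 + 7 + 3 + (-4) + 6 = 15.
Optimal value attained by: walk 0->1->0->1->2->0.
Answer: (A^⊗5)[0][0] = 15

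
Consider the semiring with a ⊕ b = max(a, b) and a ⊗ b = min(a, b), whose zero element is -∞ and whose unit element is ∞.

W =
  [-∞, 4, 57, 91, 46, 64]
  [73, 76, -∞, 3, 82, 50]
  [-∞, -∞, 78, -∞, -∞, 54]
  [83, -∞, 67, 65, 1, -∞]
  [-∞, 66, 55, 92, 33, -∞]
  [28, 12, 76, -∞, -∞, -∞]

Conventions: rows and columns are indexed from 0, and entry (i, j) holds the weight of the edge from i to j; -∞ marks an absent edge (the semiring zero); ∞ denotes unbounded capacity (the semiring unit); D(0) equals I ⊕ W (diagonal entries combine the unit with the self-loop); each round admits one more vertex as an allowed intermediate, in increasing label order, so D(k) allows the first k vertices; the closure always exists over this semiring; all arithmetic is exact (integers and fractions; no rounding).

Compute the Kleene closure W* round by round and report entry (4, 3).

D(0):
  [∞, 4, 57, 91, 46, 64]
  [73, ∞, -∞, 3, 82, 50]
  [-∞, -∞, ∞, -∞, -∞, 54]
  [83, -∞, 67, ∞, 1, -∞]
  [-∞, 66, 55, 92, ∞, -∞]
  [28, 12, 76, -∞, -∞, ∞]
D(1):
  [∞, 4, 57, 91, 46, 64]
  [73, ∞, 57, 73, 82, 64]
  [-∞, -∞, ∞, -∞, -∞, 54]
  [83, 4, 67, ∞, 46, 64]
  [-∞, 66, 55, 92, ∞, -∞]
  [28, 12, 76, 28, 28, ∞]
D(2):
  [∞, 4, 57, 91, 46, 64]
  [73, ∞, 57, 73, 82, 64]
  [-∞, -∞, ∞, -∞, -∞, 54]
  [83, 4, 67, ∞, 46, 64]
  [66, 66, 57, 92, ∞, 64]
  [28, 12, 76, 28, 28, ∞]
D(3):
  [∞, 4, 57, 91, 46, 64]
  [73, ∞, 57, 73, 82, 64]
  [-∞, -∞, ∞, -∞, -∞, 54]
  [83, 4, 67, ∞, 46, 64]
  [66, 66, 57, 92, ∞, 64]
  [28, 12, 76, 28, 28, ∞]
D(4):
  [∞, 4, 67, 91, 46, 64]
  [73, ∞, 67, 73, 82, 64]
  [-∞, -∞, ∞, -∞, -∞, 54]
  [83, 4, 67, ∞, 46, 64]
  [83, 66, 67, 92, ∞, 64]
  [28, 12, 76, 28, 28, ∞]
D(5):
  [∞, 46, 67, 91, 46, 64]
  [82, ∞, 67, 82, 82, 64]
  [-∞, -∞, ∞, -∞, -∞, 54]
  [83, 46, 67, ∞, 46, 64]
  [83, 66, 67, 92, ∞, 64]
  [28, 28, 76, 28, 28, ∞]
D(6):
  [∞, 46, 67, 91, 46, 64]
  [82, ∞, 67, 82, 82, 64]
  [28, 28, ∞, 28, 28, 54]
  [83, 46, 67, ∞, 46, 64]
  [83, 66, 67, 92, ∞, 64]
  [28, 28, 76, 28, 28, ∞]
Answer: W*[4][3] = 92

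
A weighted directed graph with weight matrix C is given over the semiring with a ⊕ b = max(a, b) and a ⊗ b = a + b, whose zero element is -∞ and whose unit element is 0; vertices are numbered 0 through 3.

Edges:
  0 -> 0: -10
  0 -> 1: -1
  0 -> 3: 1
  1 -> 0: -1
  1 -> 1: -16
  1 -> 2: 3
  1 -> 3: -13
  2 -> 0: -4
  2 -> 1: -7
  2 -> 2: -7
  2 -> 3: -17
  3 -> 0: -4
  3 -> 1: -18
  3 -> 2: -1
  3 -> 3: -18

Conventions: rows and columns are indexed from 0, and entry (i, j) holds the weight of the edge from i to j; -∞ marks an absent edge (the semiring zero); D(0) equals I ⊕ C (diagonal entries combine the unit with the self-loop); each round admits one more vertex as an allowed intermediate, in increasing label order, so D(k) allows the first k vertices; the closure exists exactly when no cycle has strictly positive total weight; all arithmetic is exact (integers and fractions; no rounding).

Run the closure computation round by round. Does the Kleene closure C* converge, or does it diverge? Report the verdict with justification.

D(0):
  [0, -1, -∞, 1]
  [-1, 0, 3, -13]
  [-4, -7, 0, -17]
  [-4, -18, -1, 0]
D(1):
  [0, -1, -∞, 1]
  [-1, 0, 3, 0]
  [-4, -5, 0, -3]
  [-4, -5, -1, 0]
D(2):
  [0, -1, 2, 1]
  [-1, 0, 3, 0]
  [-4, -5, 0, -3]
  [-4, -5, -1, 0]
D(3):
  [0, -1, 2, 1]
  [-1, 0, 3, 0]
  [-4, -5, 0, -3]
  [-4, -5, -1, 0]
D(4):
  [0, -1, 2, 1]
  [-1, 0, 3, 0]
  [-4, -5, 0, -3]
  [-4, -5, -1, 0]
Key observation: every diagonal entry stays at the unit through all rounds, so no improving cycle exists.
Answer: CONVERGES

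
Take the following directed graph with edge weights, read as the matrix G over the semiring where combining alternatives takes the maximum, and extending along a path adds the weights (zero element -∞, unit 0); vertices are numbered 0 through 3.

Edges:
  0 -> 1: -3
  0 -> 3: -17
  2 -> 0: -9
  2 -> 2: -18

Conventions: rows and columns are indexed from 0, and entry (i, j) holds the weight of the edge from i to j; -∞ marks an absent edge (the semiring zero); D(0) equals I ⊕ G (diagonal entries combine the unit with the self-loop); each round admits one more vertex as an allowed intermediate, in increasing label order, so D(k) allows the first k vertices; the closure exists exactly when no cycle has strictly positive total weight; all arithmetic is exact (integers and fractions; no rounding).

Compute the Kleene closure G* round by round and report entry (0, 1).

D(0):
  [0, -3, -∞, -17]
  [-∞, 0, -∞, -∞]
  [-9, -∞, 0, -∞]
  [-∞, -∞, -∞, 0]
D(1):
  [0, -3, -∞, -17]
  [-∞, 0, -∞, -∞]
  [-9, -12, 0, -26]
  [-∞, -∞, -∞, 0]
D(2):
  [0, -3, -∞, -17]
  [-∞, 0, -∞, -∞]
  [-9, -12, 0, -26]
  [-∞, -∞, -∞, 0]
D(3):
  [0, -3, -∞, -17]
  [-∞, 0, -∞, -∞]
  [-9, -12, 0, -26]
  [-∞, -∞, -∞, 0]
D(4):
  [0, -3, -∞, -17]
  [-∞, 0, -∞, -∞]
  [-9, -12, 0, -26]
  [-∞, -∞, -∞, 0]
Answer: G*[0][1] = -3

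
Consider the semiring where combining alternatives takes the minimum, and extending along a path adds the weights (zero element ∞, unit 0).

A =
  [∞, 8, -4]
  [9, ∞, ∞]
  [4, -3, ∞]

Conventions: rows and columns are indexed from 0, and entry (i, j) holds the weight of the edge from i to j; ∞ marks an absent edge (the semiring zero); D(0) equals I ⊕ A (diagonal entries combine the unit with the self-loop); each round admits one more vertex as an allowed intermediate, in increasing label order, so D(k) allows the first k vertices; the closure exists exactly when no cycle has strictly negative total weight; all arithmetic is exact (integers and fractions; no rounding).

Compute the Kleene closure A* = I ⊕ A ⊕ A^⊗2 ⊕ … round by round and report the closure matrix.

D(0):
  [0, 8, -4]
  [9, 0, ∞]
  [4, -3, 0]
D(1):
  [0, 8, -4]
  [9, 0, 5]
  [4, -3, 0]
D(2):
  [0, 8, -4]
  [9, 0, 5]
  [4, -3, 0]
D(3):
  [0, -7, -4]
  [9, 0, 5]
  [4, -3, 0]
Answer: A* = [[0, -7, -4], [9, 0, 5], [4, -3, 0]]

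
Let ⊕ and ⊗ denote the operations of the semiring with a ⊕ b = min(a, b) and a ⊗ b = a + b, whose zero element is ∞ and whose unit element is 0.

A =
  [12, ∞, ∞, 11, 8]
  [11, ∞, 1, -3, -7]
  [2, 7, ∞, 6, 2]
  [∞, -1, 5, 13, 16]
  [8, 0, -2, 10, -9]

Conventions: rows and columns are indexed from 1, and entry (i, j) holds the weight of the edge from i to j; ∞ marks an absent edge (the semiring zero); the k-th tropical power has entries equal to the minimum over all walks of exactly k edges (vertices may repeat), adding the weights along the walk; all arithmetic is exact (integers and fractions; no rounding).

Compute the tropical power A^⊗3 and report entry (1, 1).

A^⊗2:
  [16, 8, 6, 18, -1]
  [1, -7, -9, 3, -16]
  [10, 2, 0, 4, -7]
  [7, 12, 0, -4, -8]
  [-1, -9, -11, -3, -18]
A^⊗3:
  [7, -1, -3, 5, -10]
  [-8, -16, -18, -10, -25]
  [1, -7, -9, -1, -16]
  [0, -8, -10, 2, -17]
  [-10, -18, -20, -12, -27]
Key observation: the optimum is the walk 1->5->5->1, with weight 8 + (-9) + 8 = 7.
Optimal value attained by: walk 1->5->5->1.
Answer: (A^⊗3)[1][1] = 7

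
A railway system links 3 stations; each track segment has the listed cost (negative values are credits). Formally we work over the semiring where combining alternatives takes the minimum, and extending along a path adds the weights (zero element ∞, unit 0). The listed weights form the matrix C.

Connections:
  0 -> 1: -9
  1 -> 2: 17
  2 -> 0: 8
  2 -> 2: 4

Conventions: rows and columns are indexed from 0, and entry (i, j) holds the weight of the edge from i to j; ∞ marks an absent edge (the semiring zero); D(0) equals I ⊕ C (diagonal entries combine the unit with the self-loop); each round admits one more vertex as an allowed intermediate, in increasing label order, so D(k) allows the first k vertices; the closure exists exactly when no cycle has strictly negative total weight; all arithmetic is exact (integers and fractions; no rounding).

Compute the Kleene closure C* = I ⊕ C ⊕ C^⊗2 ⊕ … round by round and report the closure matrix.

D(0):
  [0, -9, ∞]
  [∞, 0, 17]
  [8, ∞, 0]
D(1):
  [0, -9, ∞]
  [∞, 0, 17]
  [8, -1, 0]
D(2):
  [0, -9, 8]
  [∞, 0, 17]
  [8, -1, 0]
D(3):
  [0, -9, 8]
  [25, 0, 17]
  [8, -1, 0]
Answer: C* = [[0, -9, 8], [25, 0, 17], [8, -1, 0]]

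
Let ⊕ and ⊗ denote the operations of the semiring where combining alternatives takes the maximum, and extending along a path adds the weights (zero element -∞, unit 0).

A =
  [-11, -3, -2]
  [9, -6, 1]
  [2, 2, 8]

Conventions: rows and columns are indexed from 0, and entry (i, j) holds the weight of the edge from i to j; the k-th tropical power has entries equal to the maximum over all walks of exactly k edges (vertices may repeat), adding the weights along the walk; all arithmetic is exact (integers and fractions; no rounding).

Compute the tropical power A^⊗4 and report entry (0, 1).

A^⊗2:
  [6, 0, 6]
  [3, 6, 9]
  [11, 10, 16]
A^⊗3:
  [9, 8, 14]
  [15, 11, 17]
  [19, 18, 24]
A^⊗4:
  [17, 16, 22]
  [20, 19, 25]
  [27, 26, 32]
Key observation: the optimum is the walk 0->2->2->2->1, with weight (-2) + 8 + 8 + 2 = 16.
Optimal value attained by: walk 0->2->2->2->1.
Answer: (A^⊗4)[0][1] = 16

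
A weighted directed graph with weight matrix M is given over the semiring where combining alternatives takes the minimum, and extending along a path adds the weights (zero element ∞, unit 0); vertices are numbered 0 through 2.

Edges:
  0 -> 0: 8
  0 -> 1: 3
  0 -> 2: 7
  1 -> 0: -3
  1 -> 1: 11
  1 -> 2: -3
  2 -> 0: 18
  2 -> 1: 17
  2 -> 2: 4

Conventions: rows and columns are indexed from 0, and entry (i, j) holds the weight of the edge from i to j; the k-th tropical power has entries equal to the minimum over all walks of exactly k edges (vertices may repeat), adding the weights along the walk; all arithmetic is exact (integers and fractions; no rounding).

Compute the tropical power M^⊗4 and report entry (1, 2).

M^⊗2:
  [0, 11, 0]
  [5, 0, 1]
  [14, 21, 8]
M^⊗3:
  [8, 3, 4]
  [-3, 8, -3]
  [18, 17, 12]
M^⊗4:
  [0, 11, 0]
  [5, 0, 1]
  [14, 21, 14]
Key observation: the optimum is the walk 1->0->1->2->2, with weight (-3) + 3 + (-3) + 4 = 1.
Optimal value attained by: walk 1->0->1->2->2.
Answer: (M^⊗4)[1][2] = 1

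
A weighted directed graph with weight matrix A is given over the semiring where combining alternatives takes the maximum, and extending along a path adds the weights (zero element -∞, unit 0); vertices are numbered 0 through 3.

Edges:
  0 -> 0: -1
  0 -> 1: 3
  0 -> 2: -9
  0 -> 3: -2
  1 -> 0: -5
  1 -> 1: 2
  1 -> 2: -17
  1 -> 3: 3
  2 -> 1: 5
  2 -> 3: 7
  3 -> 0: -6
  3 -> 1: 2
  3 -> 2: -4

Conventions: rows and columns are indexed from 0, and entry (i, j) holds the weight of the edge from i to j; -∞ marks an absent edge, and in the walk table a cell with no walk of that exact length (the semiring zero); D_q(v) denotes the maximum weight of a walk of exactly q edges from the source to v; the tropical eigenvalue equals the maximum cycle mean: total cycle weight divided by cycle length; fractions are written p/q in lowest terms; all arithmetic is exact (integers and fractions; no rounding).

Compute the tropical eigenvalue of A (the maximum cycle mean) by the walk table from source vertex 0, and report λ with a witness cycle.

q=0: [0, -∞, -∞, -∞]
q=1: [-1, 3, -9, -2]
q=2: [-2, 5, -6, 6]
q=3: [0, 8, 2, 8]
q=4: [3, 10, 4, 11]
Optimal cycle mean attained by: cycle 1->3->1, total 3 + 2, length 2.
Answer: λ = 5/2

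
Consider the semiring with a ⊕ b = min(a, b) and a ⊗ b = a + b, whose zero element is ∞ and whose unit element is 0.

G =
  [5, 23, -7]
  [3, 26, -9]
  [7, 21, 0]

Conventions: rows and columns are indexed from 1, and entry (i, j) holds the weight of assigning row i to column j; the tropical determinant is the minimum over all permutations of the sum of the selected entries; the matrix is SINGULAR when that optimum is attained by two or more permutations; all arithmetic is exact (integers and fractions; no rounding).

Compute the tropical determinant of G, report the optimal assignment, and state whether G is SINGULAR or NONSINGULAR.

σ = (1, 2, 3): 5 + 26 + 0 = 31
σ = (1, 3, 2): 5 + (-9) + 21 = 17
σ = (2, 1, 3): 23 + 3 + 0 = 26
σ = (2, 3, 1): 23 + (-9) + 7 = 21
σ = (3, 1, 2): (-7) + 3 + 21 = 17
σ = (3, 2, 1): (-7) + 26 + 7 = 26
Optimal value attained by: σ = (1, 3, 2).
Answer: det⊕(G) = 17; verdict: SINGULAR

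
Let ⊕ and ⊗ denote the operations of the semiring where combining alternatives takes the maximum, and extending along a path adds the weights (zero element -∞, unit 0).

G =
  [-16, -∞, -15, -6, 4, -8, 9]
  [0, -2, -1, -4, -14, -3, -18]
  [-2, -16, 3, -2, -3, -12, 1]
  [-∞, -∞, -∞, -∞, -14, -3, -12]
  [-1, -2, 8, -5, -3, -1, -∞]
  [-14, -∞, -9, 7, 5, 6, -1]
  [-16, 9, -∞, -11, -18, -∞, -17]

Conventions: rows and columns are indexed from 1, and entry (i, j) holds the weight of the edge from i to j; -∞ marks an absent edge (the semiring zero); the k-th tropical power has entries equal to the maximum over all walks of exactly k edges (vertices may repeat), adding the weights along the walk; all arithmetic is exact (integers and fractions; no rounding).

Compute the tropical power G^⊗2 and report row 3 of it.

G^⊗2:
  [3, 18, 12, -1, 1, 3, -7]
  [-2, -4, 2, 4, 4, 3, 9]
  [1, 10, 6, 1, 2, -4, 7]
  [-15, -3, -6, 4, 2, 3, -4]
  [6, -4, 11, 6, 5, 5, 9]
  [4, 8, 13, 13, 11, 12, 5]
  [9, 7, 8, 5, -5, 6, -7]
Answer: row 3 of G^⊗2 = [1, 10, 6, 1, 2, -4, 7]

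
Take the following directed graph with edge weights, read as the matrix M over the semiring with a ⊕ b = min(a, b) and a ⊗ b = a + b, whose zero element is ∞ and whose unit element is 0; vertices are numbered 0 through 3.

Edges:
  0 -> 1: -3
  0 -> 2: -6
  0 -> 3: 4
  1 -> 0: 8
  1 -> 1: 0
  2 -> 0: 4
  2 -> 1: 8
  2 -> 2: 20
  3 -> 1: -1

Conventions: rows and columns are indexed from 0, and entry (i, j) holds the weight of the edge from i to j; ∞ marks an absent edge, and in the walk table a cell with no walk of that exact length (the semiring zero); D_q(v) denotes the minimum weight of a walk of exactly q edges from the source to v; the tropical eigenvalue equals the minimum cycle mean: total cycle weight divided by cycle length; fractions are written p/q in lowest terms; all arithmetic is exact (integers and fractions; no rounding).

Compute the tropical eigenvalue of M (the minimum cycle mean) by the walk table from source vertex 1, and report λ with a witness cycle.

q=0: [∞, 0, ∞, ∞]
q=1: [8, 0, ∞, ∞]
q=2: [8, 0, 2, 12]
q=3: [6, 0, 2, 12]
q=4: [6, 0, 0, 10]
Optimal cycle mean attained by: cycle 0->2->0, total (-6) + 4, length 2.
Answer: λ = -1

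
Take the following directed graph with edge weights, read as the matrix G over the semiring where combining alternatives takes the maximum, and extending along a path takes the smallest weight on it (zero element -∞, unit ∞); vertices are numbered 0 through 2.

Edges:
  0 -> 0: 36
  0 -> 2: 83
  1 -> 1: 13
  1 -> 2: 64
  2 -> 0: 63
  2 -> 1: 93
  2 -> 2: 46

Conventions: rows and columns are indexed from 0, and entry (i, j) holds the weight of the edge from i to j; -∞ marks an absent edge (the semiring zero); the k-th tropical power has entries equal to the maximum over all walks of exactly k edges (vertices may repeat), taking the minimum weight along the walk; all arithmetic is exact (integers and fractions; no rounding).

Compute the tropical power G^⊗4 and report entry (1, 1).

G^⊗2:
  [63, 83, 46]
  [63, 64, 46]
  [46, 46, 64]
G^⊗3:
  [46, 46, 64]
  [46, 46, 64]
  [63, 64, 46]
G^⊗4:
  [63, 64, 46]
  [63, 64, 46]
  [46, 46, 64]
Key observation: the optimum is the walk 1->2->1->2->1, with weight 64 min 93 min 64 min 93 = 64.
Optimal value attained by: walk 1->2->1->2->1.
Answer: (G^⊗4)[1][1] = 64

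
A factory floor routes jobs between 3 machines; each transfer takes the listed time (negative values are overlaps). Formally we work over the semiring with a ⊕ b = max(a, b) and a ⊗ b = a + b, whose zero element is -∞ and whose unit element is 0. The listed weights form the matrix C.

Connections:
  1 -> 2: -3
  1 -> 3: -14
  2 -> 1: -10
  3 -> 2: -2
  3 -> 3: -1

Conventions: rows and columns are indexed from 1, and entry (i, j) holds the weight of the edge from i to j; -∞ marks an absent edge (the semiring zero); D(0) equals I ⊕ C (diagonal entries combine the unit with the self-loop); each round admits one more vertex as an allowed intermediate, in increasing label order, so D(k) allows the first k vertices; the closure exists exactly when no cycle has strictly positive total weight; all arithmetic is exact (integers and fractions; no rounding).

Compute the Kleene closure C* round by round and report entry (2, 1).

D(0):
  [0, -3, -14]
  [-10, 0, -∞]
  [-∞, -2, 0]
D(1):
  [0, -3, -14]
  [-10, 0, -24]
  [-∞, -2, 0]
D(2):
  [0, -3, -14]
  [-10, 0, -24]
  [-12, -2, 0]
D(3):
  [0, -3, -14]
  [-10, 0, -24]
  [-12, -2, 0]
Answer: C*[2][1] = -10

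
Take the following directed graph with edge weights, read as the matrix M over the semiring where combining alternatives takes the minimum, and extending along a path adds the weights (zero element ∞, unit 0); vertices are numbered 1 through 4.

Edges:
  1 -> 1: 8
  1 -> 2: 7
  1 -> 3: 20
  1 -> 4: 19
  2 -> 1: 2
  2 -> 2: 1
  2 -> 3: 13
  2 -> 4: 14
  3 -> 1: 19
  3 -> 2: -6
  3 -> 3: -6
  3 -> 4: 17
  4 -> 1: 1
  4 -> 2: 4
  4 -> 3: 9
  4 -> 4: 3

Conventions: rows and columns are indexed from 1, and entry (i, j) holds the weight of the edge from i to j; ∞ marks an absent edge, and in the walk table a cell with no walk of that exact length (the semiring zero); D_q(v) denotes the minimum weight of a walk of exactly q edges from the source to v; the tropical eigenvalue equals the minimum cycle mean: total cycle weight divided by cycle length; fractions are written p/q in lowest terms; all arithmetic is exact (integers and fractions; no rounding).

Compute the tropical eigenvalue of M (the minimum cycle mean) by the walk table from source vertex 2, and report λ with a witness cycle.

q=0: [∞, 0, ∞, ∞]
q=1: [2, 1, 13, 14]
q=2: [3, 2, 7, 15]
q=3: [4, 1, 1, 16]
q=4: [3, -5, -5, 15]
Optimal cycle mean attained by: cycle 3->3, total (-6), length 1.
Answer: λ = -6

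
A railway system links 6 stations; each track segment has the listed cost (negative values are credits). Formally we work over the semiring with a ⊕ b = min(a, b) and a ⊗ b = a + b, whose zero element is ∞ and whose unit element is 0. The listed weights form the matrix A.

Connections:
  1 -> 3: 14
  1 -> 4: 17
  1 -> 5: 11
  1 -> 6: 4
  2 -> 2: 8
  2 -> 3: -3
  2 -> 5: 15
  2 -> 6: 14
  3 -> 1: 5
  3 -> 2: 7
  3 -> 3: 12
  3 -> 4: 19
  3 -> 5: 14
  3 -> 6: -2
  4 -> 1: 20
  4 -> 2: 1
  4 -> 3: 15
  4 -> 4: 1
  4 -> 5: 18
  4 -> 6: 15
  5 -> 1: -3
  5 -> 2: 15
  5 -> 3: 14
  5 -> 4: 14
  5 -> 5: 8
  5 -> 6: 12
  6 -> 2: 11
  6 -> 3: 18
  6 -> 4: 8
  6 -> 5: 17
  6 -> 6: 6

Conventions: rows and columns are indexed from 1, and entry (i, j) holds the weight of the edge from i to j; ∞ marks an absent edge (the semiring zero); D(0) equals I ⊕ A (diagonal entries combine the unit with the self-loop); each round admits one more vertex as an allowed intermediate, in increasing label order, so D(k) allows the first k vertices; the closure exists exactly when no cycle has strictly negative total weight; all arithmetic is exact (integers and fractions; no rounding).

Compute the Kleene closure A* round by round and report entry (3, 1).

D(0):
  [0, ∞, 14, 17, 11, 4]
  [∞, 0, -3, ∞, 15, 14]
  [5, 7, 0, 19, 14, -2]
  [20, 1, 15, 0, 18, 15]
  [-3, 15, 14, 14, 0, 12]
  [∞, 11, 18, 8, 17, 0]
D(1):
  [0, ∞, 14, 17, 11, 4]
  [∞, 0, -3, ∞, 15, 14]
  [5, 7, 0, 19, 14, -2]
  [20, 1, 15, 0, 18, 15]
  [-3, 15, 11, 14, 0, 1]
  [∞, 11, 18, 8, 17, 0]
D(2):
  [0, ∞, 14, 17, 11, 4]
  [∞, 0, -3, ∞, 15, 14]
  [5, 7, 0, 19, 14, -2]
  [20, 1, -2, 0, 16, 15]
  [-3, 15, 11, 14, 0, 1]
  [∞, 11, 8, 8, 17, 0]
D(3):
  [0, 21, 14, 17, 11, 4]
  [2, 0, -3, 16, 11, -5]
  [5, 7, 0, 19, 14, -2]
  [3, 1, -2, 0, 12, -4]
  [-3, 15, 11, 14, 0, 1]
  [13, 11, 8, 8, 17, 0]
D(4):
  [0, 18, 14, 17, 11, 4]
  [2, 0, -3, 16, 11, -5]
  [5, 7, 0, 19, 14, -2]
  [3, 1, -2, 0, 12, -4]
  [-3, 15, 11, 14, 0, 1]
  [11, 9, 6, 8, 17, 0]
D(5):
  [0, 18, 14, 17, 11, 4]
  [2, 0, -3, 16, 11, -5]
  [5, 7, 0, 19, 14, -2]
  [3, 1, -2, 0, 12, -4]
  [-3, 15, 11, 14, 0, 1]
  [11, 9, 6, 8, 17, 0]
D(6):
  [0, 13, 10, 12, 11, 4]
  [2, 0, -3, 3, 11, -5]
  [5, 7, 0, 6, 14, -2]
  [3, 1, -2, 0, 12, -4]
  [-3, 10, 7, 9, 0, 1]
  [11, 9, 6, 8, 17, 0]
Answer: A*[3][1] = 5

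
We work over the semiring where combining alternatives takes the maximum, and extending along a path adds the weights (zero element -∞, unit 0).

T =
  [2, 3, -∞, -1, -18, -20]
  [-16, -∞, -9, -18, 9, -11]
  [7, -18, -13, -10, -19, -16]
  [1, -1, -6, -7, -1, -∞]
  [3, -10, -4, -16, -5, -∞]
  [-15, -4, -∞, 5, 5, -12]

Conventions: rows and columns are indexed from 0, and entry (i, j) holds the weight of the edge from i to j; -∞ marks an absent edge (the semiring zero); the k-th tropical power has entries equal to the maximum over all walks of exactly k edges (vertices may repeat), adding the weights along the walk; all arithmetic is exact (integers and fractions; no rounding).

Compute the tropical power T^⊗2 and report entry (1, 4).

T^⊗2:
  [4, 5, -6, 1, 12, -8]
  [12, -1, 5, -6, 4, -23]
  [9, 10, -16, 6, -9, -13]
  [3, 4, -5, 0, 8, -12]
  [5, 6, -9, 2, -1, -17]
  [8, 4, 1, -2, 5, -15]
Key observation: the optimum is the walk 1->4->4, with weight 9 + (-5) = 4.
Optimal value attained by: walk 1->4->4.
Answer: (T^⊗2)[1][4] = 4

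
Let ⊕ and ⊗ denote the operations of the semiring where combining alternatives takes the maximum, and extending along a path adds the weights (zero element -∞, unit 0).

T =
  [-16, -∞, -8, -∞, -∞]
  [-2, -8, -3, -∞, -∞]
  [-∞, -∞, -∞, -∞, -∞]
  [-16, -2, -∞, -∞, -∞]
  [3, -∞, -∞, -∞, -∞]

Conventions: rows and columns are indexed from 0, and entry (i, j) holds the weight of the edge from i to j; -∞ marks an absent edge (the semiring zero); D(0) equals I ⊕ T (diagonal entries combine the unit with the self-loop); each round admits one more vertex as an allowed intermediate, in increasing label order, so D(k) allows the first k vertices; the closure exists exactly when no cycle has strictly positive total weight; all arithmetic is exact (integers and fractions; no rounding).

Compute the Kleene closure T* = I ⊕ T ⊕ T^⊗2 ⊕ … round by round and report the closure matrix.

D(0):
  [0, -∞, -8, -∞, -∞]
  [-2, 0, -3, -∞, -∞]
  [-∞, -∞, 0, -∞, -∞]
  [-16, -2, -∞, 0, -∞]
  [3, -∞, -∞, -∞, 0]
D(1):
  [0, -∞, -8, -∞, -∞]
  [-2, 0, -3, -∞, -∞]
  [-∞, -∞, 0, -∞, -∞]
  [-16, -2, -24, 0, -∞]
  [3, -∞, -5, -∞, 0]
D(2):
  [0, -∞, -8, -∞, -∞]
  [-2, 0, -3, -∞, -∞]
  [-∞, -∞, 0, -∞, -∞]
  [-4, -2, -5, 0, -∞]
  [3, -∞, -5, -∞, 0]
D(3):
  [0, -∞, -8, -∞, -∞]
  [-2, 0, -3, -∞, -∞]
  [-∞, -∞, 0, -∞, -∞]
  [-4, -2, -5, 0, -∞]
  [3, -∞, -5, -∞, 0]
D(4):
  [0, -∞, -8, -∞, -∞]
  [-2, 0, -3, -∞, -∞]
  [-∞, -∞, 0, -∞, -∞]
  [-4, -2, -5, 0, -∞]
  [3, -∞, -5, -∞, 0]
D(5):
  [0, -∞, -8, -∞, -∞]
  [-2, 0, -3, -∞, -∞]
  [-∞, -∞, 0, -∞, -∞]
  [-4, -2, -5, 0, -∞]
  [3, -∞, -5, -∞, 0]
Answer: T* = [[0, -∞, -8, -∞, -∞], [-2, 0, -3, -∞, -∞], [-∞, -∞, 0, -∞, -∞], [-4, -2, -5, 0, -∞], [3, -∞, -5, -∞, 0]]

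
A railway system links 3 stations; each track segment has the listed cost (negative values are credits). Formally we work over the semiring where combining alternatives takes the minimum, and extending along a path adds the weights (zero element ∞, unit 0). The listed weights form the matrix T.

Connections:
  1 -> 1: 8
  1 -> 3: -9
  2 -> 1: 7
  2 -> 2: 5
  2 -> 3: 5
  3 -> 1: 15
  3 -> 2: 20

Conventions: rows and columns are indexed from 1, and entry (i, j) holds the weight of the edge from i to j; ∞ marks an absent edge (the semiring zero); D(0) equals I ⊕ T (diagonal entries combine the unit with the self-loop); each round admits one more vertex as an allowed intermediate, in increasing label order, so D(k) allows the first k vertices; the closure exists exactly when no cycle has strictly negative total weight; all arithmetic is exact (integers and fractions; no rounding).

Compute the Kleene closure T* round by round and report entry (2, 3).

D(0):
  [0, ∞, -9]
  [7, 0, 5]
  [15, 20, 0]
D(1):
  [0, ∞, -9]
  [7, 0, -2]
  [15, 20, 0]
D(2):
  [0, ∞, -9]
  [7, 0, -2]
  [15, 20, 0]
D(3):
  [0, 11, -9]
  [7, 0, -2]
  [15, 20, 0]
Answer: T*[2][3] = -2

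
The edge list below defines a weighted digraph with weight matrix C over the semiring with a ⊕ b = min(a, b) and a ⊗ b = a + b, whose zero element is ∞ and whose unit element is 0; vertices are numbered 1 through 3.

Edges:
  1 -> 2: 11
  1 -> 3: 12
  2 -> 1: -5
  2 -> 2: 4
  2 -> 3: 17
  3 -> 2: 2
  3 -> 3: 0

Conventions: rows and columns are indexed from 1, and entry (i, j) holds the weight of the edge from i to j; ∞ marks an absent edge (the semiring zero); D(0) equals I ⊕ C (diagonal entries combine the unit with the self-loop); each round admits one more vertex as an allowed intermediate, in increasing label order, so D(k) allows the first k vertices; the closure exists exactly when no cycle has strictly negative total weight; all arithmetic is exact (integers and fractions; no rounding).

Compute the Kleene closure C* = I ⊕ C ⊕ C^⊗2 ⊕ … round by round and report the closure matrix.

D(0):
  [0, 11, 12]
  [-5, 0, 17]
  [∞, 2, 0]
D(1):
  [0, 11, 12]
  [-5, 0, 7]
  [∞, 2, 0]
D(2):
  [0, 11, 12]
  [-5, 0, 7]
  [-3, 2, 0]
D(3):
  [0, 11, 12]
  [-5, 0, 7]
  [-3, 2, 0]
Answer: C* = [[0, 11, 12], [-5, 0, 7], [-3, 2, 0]]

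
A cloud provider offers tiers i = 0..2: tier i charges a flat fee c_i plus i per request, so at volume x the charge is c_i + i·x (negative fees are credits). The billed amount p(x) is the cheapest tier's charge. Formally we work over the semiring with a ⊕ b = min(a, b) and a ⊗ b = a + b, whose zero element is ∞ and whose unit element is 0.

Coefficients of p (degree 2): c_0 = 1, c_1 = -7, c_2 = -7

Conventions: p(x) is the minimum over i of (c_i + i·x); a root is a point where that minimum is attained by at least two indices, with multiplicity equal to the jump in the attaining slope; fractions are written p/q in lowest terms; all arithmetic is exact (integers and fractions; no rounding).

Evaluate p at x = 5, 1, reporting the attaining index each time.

p(5) = min(1+0·5=1, -7+1·5=-2, -7+2·5=3) = -2 (attained by i=1)
p(1) = min(1+0·1=1, -7+1·1=-6, -7+2·1=-5) = -6 (attained by i=1)
Answer: p(5) = -2; p(1) = -6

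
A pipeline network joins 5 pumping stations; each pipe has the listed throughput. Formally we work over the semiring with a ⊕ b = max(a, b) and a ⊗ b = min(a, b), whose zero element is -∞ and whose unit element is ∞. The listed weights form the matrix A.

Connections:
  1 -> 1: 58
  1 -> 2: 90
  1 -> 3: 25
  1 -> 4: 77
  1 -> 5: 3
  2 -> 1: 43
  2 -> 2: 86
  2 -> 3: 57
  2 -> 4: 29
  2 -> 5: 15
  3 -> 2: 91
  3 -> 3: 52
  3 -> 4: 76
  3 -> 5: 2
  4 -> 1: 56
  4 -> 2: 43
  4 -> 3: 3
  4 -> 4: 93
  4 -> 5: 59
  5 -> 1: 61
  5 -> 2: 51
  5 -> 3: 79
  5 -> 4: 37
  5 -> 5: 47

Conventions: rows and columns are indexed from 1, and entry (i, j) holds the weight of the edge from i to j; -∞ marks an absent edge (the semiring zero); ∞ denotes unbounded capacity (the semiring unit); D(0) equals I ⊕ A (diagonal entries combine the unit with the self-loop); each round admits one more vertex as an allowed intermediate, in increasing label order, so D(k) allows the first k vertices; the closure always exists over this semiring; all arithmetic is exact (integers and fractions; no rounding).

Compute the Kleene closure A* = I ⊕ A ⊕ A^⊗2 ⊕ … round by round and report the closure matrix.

D(0):
  [∞, 90, 25, 77, 3]
  [43, ∞, 57, 29, 15]
  [-∞, 91, ∞, 76, 2]
  [56, 43, 3, ∞, 59]
  [61, 51, 79, 37, ∞]
D(1):
  [∞, 90, 25, 77, 3]
  [43, ∞, 57, 43, 15]
  [-∞, 91, ∞, 76, 2]
  [56, 56, 25, ∞, 59]
  [61, 61, 79, 61, ∞]
D(2):
  [∞, 90, 57, 77, 15]
  [43, ∞, 57, 43, 15]
  [43, 91, ∞, 76, 15]
  [56, 56, 56, ∞, 59]
  [61, 61, 79, 61, ∞]
D(3):
  [∞, 90, 57, 77, 15]
  [43, ∞, 57, 57, 15]
  [43, 91, ∞, 76, 15]
  [56, 56, 56, ∞, 59]
  [61, 79, 79, 76, ∞]
D(4):
  [∞, 90, 57, 77, 59]
  [56, ∞, 57, 57, 57]
  [56, 91, ∞, 76, 59]
  [56, 56, 56, ∞, 59]
  [61, 79, 79, 76, ∞]
D(5):
  [∞, 90, 59, 77, 59]
  [57, ∞, 57, 57, 57]
  [59, 91, ∞, 76, 59]
  [59, 59, 59, ∞, 59]
  [61, 79, 79, 76, ∞]
Answer: A* = [[∞, 90, 59, 77, 59], [57, ∞, 57, 57, 57], [59, 91, ∞, 76, 59], [59, 59, 59, ∞, 59], [61, 79, 79, 76, ∞]]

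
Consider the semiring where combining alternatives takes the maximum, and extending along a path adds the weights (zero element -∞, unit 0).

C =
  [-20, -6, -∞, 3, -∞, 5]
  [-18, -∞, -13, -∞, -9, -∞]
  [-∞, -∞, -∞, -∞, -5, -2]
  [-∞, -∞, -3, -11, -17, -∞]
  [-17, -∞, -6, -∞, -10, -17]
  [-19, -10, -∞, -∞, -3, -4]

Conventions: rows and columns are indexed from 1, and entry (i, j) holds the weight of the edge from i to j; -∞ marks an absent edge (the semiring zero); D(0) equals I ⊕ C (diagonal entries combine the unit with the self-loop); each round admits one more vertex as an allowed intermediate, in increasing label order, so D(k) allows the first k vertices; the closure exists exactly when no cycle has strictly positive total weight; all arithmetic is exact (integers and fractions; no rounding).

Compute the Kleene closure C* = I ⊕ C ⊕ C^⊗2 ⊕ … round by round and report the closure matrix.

D(0):
  [0, -6, -∞, 3, -∞, 5]
  [-18, 0, -13, -∞, -9, -∞]
  [-∞, -∞, 0, -∞, -5, -2]
  [-∞, -∞, -3, 0, -17, -∞]
  [-17, -∞, -6, -∞, 0, -17]
  [-19, -10, -∞, -∞, -3, 0]
D(1):
  [0, -6, -∞, 3, -∞, 5]
  [-18, 0, -13, -15, -9, -13]
  [-∞, -∞, 0, -∞, -5, -2]
  [-∞, -∞, -3, 0, -17, -∞]
  [-17, -23, -6, -14, 0, -12]
  [-19, -10, -∞, -16, -3, 0]
D(2):
  [0, -6, -19, 3, -15, 5]
  [-18, 0, -13, -15, -9, -13]
  [-∞, -∞, 0, -∞, -5, -2]
  [-∞, -∞, -3, 0, -17, -∞]
  [-17, -23, -6, -14, 0, -12]
  [-19, -10, -23, -16, -3, 0]
D(3):
  [0, -6, -19, 3, -15, 5]
  [-18, 0, -13, -15, -9, -13]
  [-∞, -∞, 0, -∞, -5, -2]
  [-∞, -∞, -3, 0, -8, -5]
  [-17, -23, -6, -14, 0, -8]
  [-19, -10, -23, -16, -3, 0]
D(4):
  [0, -6, 0, 3, -5, 5]
  [-18, 0, -13, -15, -9, -13]
  [-∞, -∞, 0, -∞, -5, -2]
  [-∞, -∞, -3, 0, -8, -5]
  [-17, -23, -6, -14, 0, -8]
  [-19, -10, -19, -16, -3, 0]
D(5):
  [0, -6, 0, 3, -5, 5]
  [-18, 0, -13, -15, -9, -13]
  [-22, -28, 0, -19, -5, -2]
  [-25, -31, -3, 0, -8, -5]
  [-17, -23, -6, -14, 0, -8]
  [-19, -10, -9, -16, -3, 0]
D(6):
  [0, -5, 0, 3, 2, 5]
  [-18, 0, -13, -15, -9, -13]
  [-21, -12, 0, -18, -5, -2]
  [-24, -15, -3, 0, -8, -5]
  [-17, -18, -6, -14, 0, -8]
  [-19, -10, -9, -16, -3, 0]
Answer: C* = [[0, -5, 0, 3, 2, 5], [-18, 0, -13, -15, -9, -13], [-21, -12, 0, -18, -5, -2], [-24, -15, -3, 0, -8, -5], [-17, -18, -6, -14, 0, -8], [-19, -10, -9, -16, -3, 0]]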